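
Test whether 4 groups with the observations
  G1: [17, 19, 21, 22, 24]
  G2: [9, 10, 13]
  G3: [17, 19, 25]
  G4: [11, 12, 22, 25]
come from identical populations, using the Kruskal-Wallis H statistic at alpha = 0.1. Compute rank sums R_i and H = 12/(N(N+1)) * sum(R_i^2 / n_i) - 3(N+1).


Step 1: Combine all N = 15 observations and assign midranks.
sorted (value, group, rank): (9,G2,1), (10,G2,2), (11,G4,3), (12,G4,4), (13,G2,5), (17,G1,6.5), (17,G3,6.5), (19,G1,8.5), (19,G3,8.5), (21,G1,10), (22,G1,11.5), (22,G4,11.5), (24,G1,13), (25,G3,14.5), (25,G4,14.5)
Step 2: Sum ranks within each group.
R_1 = 49.5 (n_1 = 5)
R_2 = 8 (n_2 = 3)
R_3 = 29.5 (n_3 = 3)
R_4 = 33 (n_4 = 4)
Step 3: H = 12/(N(N+1)) * sum(R_i^2/n_i) - 3(N+1)
     = 12/(15*16) * (49.5^2/5 + 8^2/3 + 29.5^2/3 + 33^2/4) - 3*16
     = 0.050000 * 1073.72 - 48
     = 5.685833.
Step 4: Ties present; correction factor C = 1 - 24/(15^3 - 15) = 0.992857. Corrected H = 5.685833 / 0.992857 = 5.726739.
Step 5: Under H0, H ~ chi^2(3); p-value = 0.125689.
Step 6: alpha = 0.1. fail to reject H0.

H = 5.7267, df = 3, p = 0.125689, fail to reject H0.


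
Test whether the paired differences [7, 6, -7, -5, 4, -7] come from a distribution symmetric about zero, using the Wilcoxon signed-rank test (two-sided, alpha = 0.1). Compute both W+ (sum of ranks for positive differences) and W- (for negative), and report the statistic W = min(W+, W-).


Step 1: Drop any zero differences (none here) and take |d_i|.
|d| = [7, 6, 7, 5, 4, 7]
Step 2: Midrank |d_i| (ties get averaged ranks).
ranks: |7|->5, |6|->3, |7|->5, |5|->2, |4|->1, |7|->5
Step 3: Attach original signs; sum ranks with positive sign and with negative sign.
W+ = 5 + 3 + 1 = 9
W- = 5 + 2 + 5 = 12
(Check: W+ + W- = 21 should equal n(n+1)/2 = 21.)
Step 4: Test statistic W = min(W+, W-) = 9.
Step 5: Ties in |d|, so use the tie-corrected normal approximation.
        E[W] = n(n+1)/4 = 6*7/4 = 10.5.
        Tie groups: |d|=7 (t=3); sum(t^3 - t) = 24.
        Var[W] = n(n+1)(2n+1)/24 - sum(t^3-t)/48 = 546/24 - 24/48 = 22.25.
        z = (W - E[W]) / sqrt(Var[W]) = (9 - 10.5) / 4.7170 = -0.3180.
        Two-sided p = 2*Phi(z) = 0.750485.
Step 6: alpha = 0.1. fail to reject H0.

W+ = 9, W- = 12, W = min = 9, p = 0.750485, fail to reject H0.


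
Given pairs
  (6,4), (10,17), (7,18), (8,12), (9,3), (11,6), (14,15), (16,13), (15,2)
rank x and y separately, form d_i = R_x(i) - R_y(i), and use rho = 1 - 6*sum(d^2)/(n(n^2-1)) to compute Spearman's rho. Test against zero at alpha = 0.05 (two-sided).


Step 1: Rank x and y separately (midranks; no ties here).
rank(x): 6->1, 10->5, 7->2, 8->3, 9->4, 11->6, 14->7, 16->9, 15->8
rank(y): 4->3, 17->8, 18->9, 12->5, 3->2, 6->4, 15->7, 13->6, 2->1
Step 2: d_i = R_x(i) - R_y(i); compute d_i^2.
  (1-3)^2=4, (5-8)^2=9, (2-9)^2=49, (3-5)^2=4, (4-2)^2=4, (6-4)^2=4, (7-7)^2=0, (9-6)^2=9, (8-1)^2=49
sum(d^2) = 132.
Step 3: rho = 1 - 6*132 / (9*(9^2 - 1)) = 1 - 792/720 = -0.100000.
Step 4: Under H0, t = rho * sqrt((n-2)/(1-rho^2)) = -0.2659 ~ t(7).
Step 5: Two-sided p-value from the t-distribution with 7 df = 0.797972.
Step 6: alpha = 0.05. fail to reject H0.

rho = -0.1000, p = 0.797972, fail to reject H0 at alpha = 0.05.


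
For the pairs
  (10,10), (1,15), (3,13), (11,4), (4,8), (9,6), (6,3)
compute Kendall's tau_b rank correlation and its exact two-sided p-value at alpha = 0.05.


Step 1: Enumerate the 21 unordered pairs (i,j) with i<j and classify each by sign(x_j-x_i) * sign(y_j-y_i).
  (1,2):dx=-9,dy=+5->D; (1,3):dx=-7,dy=+3->D; (1,4):dx=+1,dy=-6->D; (1,5):dx=-6,dy=-2->C
  (1,6):dx=-1,dy=-4->C; (1,7):dx=-4,dy=-7->C; (2,3):dx=+2,dy=-2->D; (2,4):dx=+10,dy=-11->D
  (2,5):dx=+3,dy=-7->D; (2,6):dx=+8,dy=-9->D; (2,7):dx=+5,dy=-12->D; (3,4):dx=+8,dy=-9->D
  (3,5):dx=+1,dy=-5->D; (3,6):dx=+6,dy=-7->D; (3,7):dx=+3,dy=-10->D; (4,5):dx=-7,dy=+4->D
  (4,6):dx=-2,dy=+2->D; (4,7):dx=-5,dy=-1->C; (5,6):dx=+5,dy=-2->D; (5,7):dx=+2,dy=-5->D
  (6,7):dx=-3,dy=-3->C
Step 2: C = 5, D = 16, total pairs = 21.
Step 3: tau = (C - D)/(n(n-1)/2) = (5 - 16)/21 = -0.523810.
Step 4: Exact two-sided p-value (enumerate n! = 5040 permutations of y under H0): p = 0.136111.
Step 5: alpha = 0.05. fail to reject H0.

tau_b = -0.5238 (C=5, D=16), p = 0.136111, fail to reject H0.


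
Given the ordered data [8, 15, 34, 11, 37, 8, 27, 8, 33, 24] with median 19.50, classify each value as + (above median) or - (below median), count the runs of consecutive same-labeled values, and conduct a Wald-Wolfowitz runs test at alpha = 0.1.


Step 1: Compute median = 19.50; label A = above, B = below.
Labels in order: BBABABABAA  (n_A = 5, n_B = 5)
Step 2: Count runs R = 8.
Step 3: Under H0 (random ordering), E[R] = 2*n_A*n_B/(n_A+n_B) + 1 = 2*5*5/10 + 1 = 6.0000.
        Var[R] = 2*n_A*n_B*(2*n_A*n_B - n_A - n_B) / ((n_A+n_B)^2 * (n_A+n_B-1)) = 2000/900 = 2.2222.
        SD[R] = 1.4907.
Step 4: Continuity-corrected z = (R - 0.5 - E[R]) / SD[R] = (8 - 0.5 - 6.0000) / 1.4907 = 1.0062.
Step 5: Two-sided p-value via normal approximation = 2*(1 - Phi(|z|)) = 0.314305.
Step 6: alpha = 0.1. fail to reject H0.

R = 8, z = 1.0062, p = 0.314305, fail to reject H0.


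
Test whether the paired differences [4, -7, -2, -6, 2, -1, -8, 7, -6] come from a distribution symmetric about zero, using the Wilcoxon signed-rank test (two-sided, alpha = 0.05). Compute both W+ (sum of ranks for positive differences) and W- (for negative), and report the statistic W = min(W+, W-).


Step 1: Drop any zero differences (none here) and take |d_i|.
|d| = [4, 7, 2, 6, 2, 1, 8, 7, 6]
Step 2: Midrank |d_i| (ties get averaged ranks).
ranks: |4|->4, |7|->7.5, |2|->2.5, |6|->5.5, |2|->2.5, |1|->1, |8|->9, |7|->7.5, |6|->5.5
Step 3: Attach original signs; sum ranks with positive sign and with negative sign.
W+ = 4 + 2.5 + 7.5 = 14
W- = 7.5 + 2.5 + 5.5 + 1 + 9 + 5.5 = 31
(Check: W+ + W- = 45 should equal n(n+1)/2 = 45.)
Step 4: Test statistic W = min(W+, W-) = 14.
Step 5: Ties in |d|, so use the tie-corrected normal approximation.
        E[W] = n(n+1)/4 = 9*10/4 = 22.5.
        Tie groups: |d|=2 (t=2), |d|=6 (t=2), |d|=7 (t=2); sum(t^3 - t) = 18.
        Var[W] = n(n+1)(2n+1)/24 - sum(t^3-t)/48 = 1710/24 - 18/48 = 70.875.
        z = (W - E[W]) / sqrt(Var[W]) = (14 - 22.5) / 8.4187 = -1.0097.
        Two-sided p = 2*Phi(z) = 0.312661.
Step 6: alpha = 0.05. fail to reject H0.

W+ = 14, W- = 31, W = min = 14, p = 0.312661, fail to reject H0.


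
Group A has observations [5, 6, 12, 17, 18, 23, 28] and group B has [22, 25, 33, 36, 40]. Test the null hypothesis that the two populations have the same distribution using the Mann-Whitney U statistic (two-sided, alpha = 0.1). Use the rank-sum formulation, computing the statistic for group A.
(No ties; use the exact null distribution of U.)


Step 1: Combine and sort all 12 observations; assign midranks.
sorted (value, group): (5,X), (6,X), (12,X), (17,X), (18,X), (22,Y), (23,X), (25,Y), (28,X), (33,Y), (36,Y), (40,Y)
ranks: 5->1, 6->2, 12->3, 17->4, 18->5, 22->6, 23->7, 25->8, 28->9, 33->10, 36->11, 40->12
Step 2: Rank sum for X: R1 = 1 + 2 + 3 + 4 + 5 + 7 + 9 = 31.
Step 3: U_X = R1 - n1(n1+1)/2 = 31 - 7*8/2 = 31 - 28 = 3.
       U_Y = n1*n2 - U_X = 35 - 3 = 32.
Step 4: No ties, so the exact null distribution of U (based on enumerating the C(12,7) = 792 equally likely rank assignments) gives the two-sided p-value.
Step 5: p-value = 0.017677; compare to alpha = 0.1. reject H0.

U_X = 3, p = 0.017677, reject H0 at alpha = 0.1.


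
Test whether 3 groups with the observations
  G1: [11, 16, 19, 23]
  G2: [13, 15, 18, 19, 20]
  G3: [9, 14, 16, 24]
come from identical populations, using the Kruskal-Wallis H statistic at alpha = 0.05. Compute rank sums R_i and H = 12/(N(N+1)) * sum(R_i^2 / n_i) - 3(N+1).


Step 1: Combine all N = 13 observations and assign midranks.
sorted (value, group, rank): (9,G3,1), (11,G1,2), (13,G2,3), (14,G3,4), (15,G2,5), (16,G1,6.5), (16,G3,6.5), (18,G2,8), (19,G1,9.5), (19,G2,9.5), (20,G2,11), (23,G1,12), (24,G3,13)
Step 2: Sum ranks within each group.
R_1 = 30 (n_1 = 4)
R_2 = 36.5 (n_2 = 5)
R_3 = 24.5 (n_3 = 4)
Step 3: H = 12/(N(N+1)) * sum(R_i^2/n_i) - 3(N+1)
     = 12/(13*14) * (30^2/4 + 36.5^2/5 + 24.5^2/4) - 3*14
     = 0.065934 * 641.513 - 42
     = 0.297527.
Step 4: Ties present; correction factor C = 1 - 12/(13^3 - 13) = 0.994505. Corrected H = 0.297527 / 0.994505 = 0.299171.
Step 5: Under H0, H ~ chi^2(2); p-value = 0.861065.
Step 6: alpha = 0.05. fail to reject H0.

H = 0.2992, df = 2, p = 0.861065, fail to reject H0.


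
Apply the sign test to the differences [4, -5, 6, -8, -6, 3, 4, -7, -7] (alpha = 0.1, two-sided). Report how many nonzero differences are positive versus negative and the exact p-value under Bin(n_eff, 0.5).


Step 1: Discard zero differences. Original n = 9; n_eff = number of nonzero differences = 9.
Nonzero differences (with sign): +4, -5, +6, -8, -6, +3, +4, -7, -7
Step 2: Count signs: positive = 4, negative = 5.
Step 3: Under H0: P(positive) = 0.5, so the number of positives S ~ Bin(9, 0.5).
Step 4: Two-sided exact p-value = sum of Bin(9,0.5) probabilities at or below the observed probability = 1.000000.
Step 5: alpha = 0.1. fail to reject H0.

n_eff = 9, pos = 4, neg = 5, p = 1.000000, fail to reject H0.


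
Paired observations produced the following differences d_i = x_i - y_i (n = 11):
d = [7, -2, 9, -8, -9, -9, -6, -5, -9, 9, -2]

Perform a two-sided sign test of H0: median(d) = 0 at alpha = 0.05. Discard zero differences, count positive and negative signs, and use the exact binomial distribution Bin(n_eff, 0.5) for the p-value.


Step 1: Discard zero differences. Original n = 11; n_eff = number of nonzero differences = 11.
Nonzero differences (with sign): +7, -2, +9, -8, -9, -9, -6, -5, -9, +9, -2
Step 2: Count signs: positive = 3, negative = 8.
Step 3: Under H0: P(positive) = 0.5, so the number of positives S ~ Bin(11, 0.5).
Step 4: Two-sided exact p-value = sum of Bin(11,0.5) probabilities at or below the observed probability = 0.226562.
Step 5: alpha = 0.05. fail to reject H0.

n_eff = 11, pos = 3, neg = 8, p = 0.226562, fail to reject H0.


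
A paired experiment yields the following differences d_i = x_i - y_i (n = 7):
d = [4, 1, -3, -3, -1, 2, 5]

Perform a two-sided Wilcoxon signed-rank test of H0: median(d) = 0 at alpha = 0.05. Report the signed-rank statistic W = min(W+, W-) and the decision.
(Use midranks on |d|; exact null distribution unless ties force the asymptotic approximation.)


Step 1: Drop any zero differences (none here) and take |d_i|.
|d| = [4, 1, 3, 3, 1, 2, 5]
Step 2: Midrank |d_i| (ties get averaged ranks).
ranks: |4|->6, |1|->1.5, |3|->4.5, |3|->4.5, |1|->1.5, |2|->3, |5|->7
Step 3: Attach original signs; sum ranks with positive sign and with negative sign.
W+ = 6 + 1.5 + 3 + 7 = 17.5
W- = 4.5 + 4.5 + 1.5 = 10.5
(Check: W+ + W- = 28 should equal n(n+1)/2 = 28.)
Step 4: Test statistic W = min(W+, W-) = 10.5.
Step 5: Ties in |d|, so use the tie-corrected normal approximation.
        E[W] = n(n+1)/4 = 7*8/4 = 14.
        Tie groups: |d|=1 (t=2), |d|=3 (t=2); sum(t^3 - t) = 12.
        Var[W] = n(n+1)(2n+1)/24 - sum(t^3-t)/48 = 840/24 - 12/48 = 34.75.
        z = (W - E[W]) / sqrt(Var[W]) = (10.5 - 14) / 5.8949 = -0.5937.
        Two-sided p = 2*Phi(z) = 0.552691.
Step 6: alpha = 0.05. fail to reject H0.

W+ = 17.5, W- = 10.5, W = min = 10.5, p = 0.552691, fail to reject H0.


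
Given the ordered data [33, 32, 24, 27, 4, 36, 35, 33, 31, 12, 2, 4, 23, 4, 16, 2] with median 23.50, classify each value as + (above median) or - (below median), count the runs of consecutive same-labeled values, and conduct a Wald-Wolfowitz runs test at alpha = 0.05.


Step 1: Compute median = 23.50; label A = above, B = below.
Labels in order: AAAABAAAABBBBBBB  (n_A = 8, n_B = 8)
Step 2: Count runs R = 4.
Step 3: Under H0 (random ordering), E[R] = 2*n_A*n_B/(n_A+n_B) + 1 = 2*8*8/16 + 1 = 9.0000.
        Var[R] = 2*n_A*n_B*(2*n_A*n_B - n_A - n_B) / ((n_A+n_B)^2 * (n_A+n_B-1)) = 14336/3840 = 3.7333.
        SD[R] = 1.9322.
Step 4: Continuity-corrected z = (R + 0.5 - E[R]) / SD[R] = (4 + 0.5 - 9.0000) / 1.9322 = -2.3290.
Step 5: Two-sided p-value via normal approximation = 2*(1 - Phi(|z|)) = 0.019861.
Step 6: alpha = 0.05. reject H0.

R = 4, z = -2.3290, p = 0.019861, reject H0.


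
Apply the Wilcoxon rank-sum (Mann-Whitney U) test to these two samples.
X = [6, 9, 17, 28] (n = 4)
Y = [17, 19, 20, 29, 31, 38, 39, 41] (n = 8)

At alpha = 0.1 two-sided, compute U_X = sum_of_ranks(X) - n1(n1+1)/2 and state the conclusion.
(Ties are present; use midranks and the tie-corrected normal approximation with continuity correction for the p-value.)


Step 1: Combine and sort all 12 observations; assign midranks.
sorted (value, group): (6,X), (9,X), (17,X), (17,Y), (19,Y), (20,Y), (28,X), (29,Y), (31,Y), (38,Y), (39,Y), (41,Y)
ranks: 6->1, 9->2, 17->3.5, 17->3.5, 19->5, 20->6, 28->7, 29->8, 31->9, 38->10, 39->11, 41->12
Step 2: Rank sum for X: R1 = 1 + 2 + 3.5 + 7 = 13.5.
Step 3: U_X = R1 - n1(n1+1)/2 = 13.5 - 4*5/2 = 13.5 - 10 = 3.5.
       U_Y = n1*n2 - U_X = 32 - 3.5 = 28.5.
Step 4: Ties are present, so use the tie-corrected normal approximation (with continuity correction) for the p-value.
Step 5: p-value = 0.041184; compare to alpha = 0.1. reject H0.

U_X = 3.5, p = 0.041184, reject H0 at alpha = 0.1.


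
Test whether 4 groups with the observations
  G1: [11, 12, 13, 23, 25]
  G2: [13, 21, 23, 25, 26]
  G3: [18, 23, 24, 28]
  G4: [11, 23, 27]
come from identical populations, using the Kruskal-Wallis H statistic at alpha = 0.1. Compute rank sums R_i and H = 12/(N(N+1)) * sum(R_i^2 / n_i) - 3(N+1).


Step 1: Combine all N = 17 observations and assign midranks.
sorted (value, group, rank): (11,G1,1.5), (11,G4,1.5), (12,G1,3), (13,G1,4.5), (13,G2,4.5), (18,G3,6), (21,G2,7), (23,G1,9.5), (23,G2,9.5), (23,G3,9.5), (23,G4,9.5), (24,G3,12), (25,G1,13.5), (25,G2,13.5), (26,G2,15), (27,G4,16), (28,G3,17)
Step 2: Sum ranks within each group.
R_1 = 32 (n_1 = 5)
R_2 = 49.5 (n_2 = 5)
R_3 = 44.5 (n_3 = 4)
R_4 = 27 (n_4 = 3)
Step 3: H = 12/(N(N+1)) * sum(R_i^2/n_i) - 3(N+1)
     = 12/(17*18) * (32^2/5 + 49.5^2/5 + 44.5^2/4 + 27^2/3) - 3*18
     = 0.039216 * 1432.91 - 54
     = 2.192647.
Step 4: Ties present; correction factor C = 1 - 78/(17^3 - 17) = 0.984069. Corrected H = 2.192647 / 0.984069 = 2.228144.
Step 5: Under H0, H ~ chi^2(3); p-value = 0.526426.
Step 6: alpha = 0.1. fail to reject H0.

H = 2.2281, df = 3, p = 0.526426, fail to reject H0.


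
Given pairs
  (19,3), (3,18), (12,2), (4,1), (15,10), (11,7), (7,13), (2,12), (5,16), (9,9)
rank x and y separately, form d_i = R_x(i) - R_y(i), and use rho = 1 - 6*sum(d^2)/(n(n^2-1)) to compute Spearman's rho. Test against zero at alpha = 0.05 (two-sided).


Step 1: Rank x and y separately (midranks; no ties here).
rank(x): 19->10, 3->2, 12->8, 4->3, 15->9, 11->7, 7->5, 2->1, 5->4, 9->6
rank(y): 3->3, 18->10, 2->2, 1->1, 10->6, 7->4, 13->8, 12->7, 16->9, 9->5
Step 2: d_i = R_x(i) - R_y(i); compute d_i^2.
  (10-3)^2=49, (2-10)^2=64, (8-2)^2=36, (3-1)^2=4, (9-6)^2=9, (7-4)^2=9, (5-8)^2=9, (1-7)^2=36, (4-9)^2=25, (6-5)^2=1
sum(d^2) = 242.
Step 3: rho = 1 - 6*242 / (10*(10^2 - 1)) = 1 - 1452/990 = -0.466667.
Step 4: Under H0, t = rho * sqrt((n-2)/(1-rho^2)) = -1.4924 ~ t(8).
Step 5: Two-sided p-value from the t-distribution with 8 df = 0.173939.
Step 6: alpha = 0.05. fail to reject H0.

rho = -0.4667, p = 0.173939, fail to reject H0 at alpha = 0.05.


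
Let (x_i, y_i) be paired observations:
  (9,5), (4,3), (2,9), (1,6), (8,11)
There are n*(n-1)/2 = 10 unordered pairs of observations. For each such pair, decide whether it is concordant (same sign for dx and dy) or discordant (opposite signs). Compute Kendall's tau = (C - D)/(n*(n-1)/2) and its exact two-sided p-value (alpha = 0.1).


Step 1: Enumerate the 10 unordered pairs (i,j) with i<j and classify each by sign(x_j-x_i) * sign(y_j-y_i).
  (1,2):dx=-5,dy=-2->C; (1,3):dx=-7,dy=+4->D; (1,4):dx=-8,dy=+1->D; (1,5):dx=-1,dy=+6->D
  (2,3):dx=-2,dy=+6->D; (2,4):dx=-3,dy=+3->D; (2,5):dx=+4,dy=+8->C; (3,4):dx=-1,dy=-3->C
  (3,5):dx=+6,dy=+2->C; (4,5):dx=+7,dy=+5->C
Step 2: C = 5, D = 5, total pairs = 10.
Step 3: tau = (C - D)/(n(n-1)/2) = (5 - 5)/10 = 0.000000.
Step 4: Exact two-sided p-value (enumerate n! = 120 permutations of y under H0): p = 1.000000.
Step 5: alpha = 0.1. fail to reject H0.

tau_b = 0.0000 (C=5, D=5), p = 1.000000, fail to reject H0.


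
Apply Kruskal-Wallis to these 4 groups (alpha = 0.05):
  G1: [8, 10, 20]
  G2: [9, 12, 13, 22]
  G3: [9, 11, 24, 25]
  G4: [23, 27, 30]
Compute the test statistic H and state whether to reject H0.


Step 1: Combine all N = 14 observations and assign midranks.
sorted (value, group, rank): (8,G1,1), (9,G2,2.5), (9,G3,2.5), (10,G1,4), (11,G3,5), (12,G2,6), (13,G2,7), (20,G1,8), (22,G2,9), (23,G4,10), (24,G3,11), (25,G3,12), (27,G4,13), (30,G4,14)
Step 2: Sum ranks within each group.
R_1 = 13 (n_1 = 3)
R_2 = 24.5 (n_2 = 4)
R_3 = 30.5 (n_3 = 4)
R_4 = 37 (n_4 = 3)
Step 3: H = 12/(N(N+1)) * sum(R_i^2/n_i) - 3(N+1)
     = 12/(14*15) * (13^2/3 + 24.5^2/4 + 30.5^2/4 + 37^2/3) - 3*15
     = 0.057143 * 895.292 - 45
     = 6.159524.
Step 4: Ties present; correction factor C = 1 - 6/(14^3 - 14) = 0.997802. Corrected H = 6.159524 / 0.997802 = 6.173091.
Step 5: Under H0, H ~ chi^2(3); p-value = 0.103486.
Step 6: alpha = 0.05. fail to reject H0.

H = 6.1731, df = 3, p = 0.103486, fail to reject H0.


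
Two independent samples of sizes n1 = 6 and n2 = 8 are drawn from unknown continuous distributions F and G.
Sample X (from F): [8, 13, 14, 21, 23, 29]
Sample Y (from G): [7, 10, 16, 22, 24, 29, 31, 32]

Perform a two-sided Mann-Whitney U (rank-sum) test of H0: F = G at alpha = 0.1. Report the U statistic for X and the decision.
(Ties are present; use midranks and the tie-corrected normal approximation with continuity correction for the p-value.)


Step 1: Combine and sort all 14 observations; assign midranks.
sorted (value, group): (7,Y), (8,X), (10,Y), (13,X), (14,X), (16,Y), (21,X), (22,Y), (23,X), (24,Y), (29,X), (29,Y), (31,Y), (32,Y)
ranks: 7->1, 8->2, 10->3, 13->4, 14->5, 16->6, 21->7, 22->8, 23->9, 24->10, 29->11.5, 29->11.5, 31->13, 32->14
Step 2: Rank sum for X: R1 = 2 + 4 + 5 + 7 + 9 + 11.5 = 38.5.
Step 3: U_X = R1 - n1(n1+1)/2 = 38.5 - 6*7/2 = 38.5 - 21 = 17.5.
       U_Y = n1*n2 - U_X = 48 - 17.5 = 30.5.
Step 4: Ties are present, so use the tie-corrected normal approximation (with continuity correction) for the p-value.
Step 5: p-value = 0.438074; compare to alpha = 0.1. fail to reject H0.

U_X = 17.5, p = 0.438074, fail to reject H0 at alpha = 0.1.


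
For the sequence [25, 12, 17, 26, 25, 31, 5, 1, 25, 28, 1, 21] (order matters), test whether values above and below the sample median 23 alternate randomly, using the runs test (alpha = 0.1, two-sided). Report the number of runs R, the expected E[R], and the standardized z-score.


Step 1: Compute median = 23; label A = above, B = below.
Labels in order: ABBAAABBAABB  (n_A = 6, n_B = 6)
Step 2: Count runs R = 6.
Step 3: Under H0 (random ordering), E[R] = 2*n_A*n_B/(n_A+n_B) + 1 = 2*6*6/12 + 1 = 7.0000.
        Var[R] = 2*n_A*n_B*(2*n_A*n_B - n_A - n_B) / ((n_A+n_B)^2 * (n_A+n_B-1)) = 4320/1584 = 2.7273.
        SD[R] = 1.6514.
Step 4: Continuity-corrected z = (R + 0.5 - E[R]) / SD[R] = (6 + 0.5 - 7.0000) / 1.6514 = -0.3028.
Step 5: Two-sided p-value via normal approximation = 2*(1 - Phi(|z|)) = 0.762069.
Step 6: alpha = 0.1. fail to reject H0.

R = 6, z = -0.3028, p = 0.762069, fail to reject H0.


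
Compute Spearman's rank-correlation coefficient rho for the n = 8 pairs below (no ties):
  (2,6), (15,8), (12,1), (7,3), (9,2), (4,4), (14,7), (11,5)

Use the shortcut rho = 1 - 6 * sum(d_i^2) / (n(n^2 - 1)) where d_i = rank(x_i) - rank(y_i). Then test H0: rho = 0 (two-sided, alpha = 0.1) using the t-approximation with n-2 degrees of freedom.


Step 1: Rank x and y separately (midranks; no ties here).
rank(x): 2->1, 15->8, 12->6, 7->3, 9->4, 4->2, 14->7, 11->5
rank(y): 6->6, 8->8, 1->1, 3->3, 2->2, 4->4, 7->7, 5->5
Step 2: d_i = R_x(i) - R_y(i); compute d_i^2.
  (1-6)^2=25, (8-8)^2=0, (6-1)^2=25, (3-3)^2=0, (4-2)^2=4, (2-4)^2=4, (7-7)^2=0, (5-5)^2=0
sum(d^2) = 58.
Step 3: rho = 1 - 6*58 / (8*(8^2 - 1)) = 1 - 348/504 = 0.309524.
Step 4: Under H0, t = rho * sqrt((n-2)/(1-rho^2)) = 0.7973 ~ t(6).
Step 5: Two-sided p-value from the t-distribution with 6 df = 0.455645.
Step 6: alpha = 0.1. fail to reject H0.

rho = 0.3095, p = 0.455645, fail to reject H0 at alpha = 0.1.


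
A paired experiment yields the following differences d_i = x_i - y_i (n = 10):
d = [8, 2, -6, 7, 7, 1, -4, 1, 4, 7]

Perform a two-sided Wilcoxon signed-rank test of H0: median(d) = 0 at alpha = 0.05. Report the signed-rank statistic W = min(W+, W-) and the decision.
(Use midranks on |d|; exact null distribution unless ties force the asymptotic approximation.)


Step 1: Drop any zero differences (none here) and take |d_i|.
|d| = [8, 2, 6, 7, 7, 1, 4, 1, 4, 7]
Step 2: Midrank |d_i| (ties get averaged ranks).
ranks: |8|->10, |2|->3, |6|->6, |7|->8, |7|->8, |1|->1.5, |4|->4.5, |1|->1.5, |4|->4.5, |7|->8
Step 3: Attach original signs; sum ranks with positive sign and with negative sign.
W+ = 10 + 3 + 8 + 8 + 1.5 + 1.5 + 4.5 + 8 = 44.5
W- = 6 + 4.5 = 10.5
(Check: W+ + W- = 55 should equal n(n+1)/2 = 55.)
Step 4: Test statistic W = min(W+, W-) = 10.5.
Step 5: Ties in |d|, so use the tie-corrected normal approximation.
        E[W] = n(n+1)/4 = 10*11/4 = 27.5.
        Tie groups: |d|=1 (t=2), |d|=4 (t=2), |d|=7 (t=3); sum(t^3 - t) = 36.
        Var[W] = n(n+1)(2n+1)/24 - sum(t^3-t)/48 = 2310/24 - 36/48 = 95.5.
        z = (W - E[W]) / sqrt(Var[W]) = (10.5 - 27.5) / 9.7724 = -1.7396.
        Two-sided p = 2*Phi(z) = 0.081931.
Step 6: alpha = 0.05. fail to reject H0.

W+ = 44.5, W- = 10.5, W = min = 10.5, p = 0.081931, fail to reject H0.


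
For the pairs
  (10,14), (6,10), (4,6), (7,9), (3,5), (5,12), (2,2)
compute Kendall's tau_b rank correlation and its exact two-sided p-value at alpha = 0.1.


Step 1: Enumerate the 21 unordered pairs (i,j) with i<j and classify each by sign(x_j-x_i) * sign(y_j-y_i).
  (1,2):dx=-4,dy=-4->C; (1,3):dx=-6,dy=-8->C; (1,4):dx=-3,dy=-5->C; (1,5):dx=-7,dy=-9->C
  (1,6):dx=-5,dy=-2->C; (1,7):dx=-8,dy=-12->C; (2,3):dx=-2,dy=-4->C; (2,4):dx=+1,dy=-1->D
  (2,5):dx=-3,dy=-5->C; (2,6):dx=-1,dy=+2->D; (2,7):dx=-4,dy=-8->C; (3,4):dx=+3,dy=+3->C
  (3,5):dx=-1,dy=-1->C; (3,6):dx=+1,dy=+6->C; (3,7):dx=-2,dy=-4->C; (4,5):dx=-4,dy=-4->C
  (4,6):dx=-2,dy=+3->D; (4,7):dx=-5,dy=-7->C; (5,6):dx=+2,dy=+7->C; (5,7):dx=-1,dy=-3->C
  (6,7):dx=-3,dy=-10->C
Step 2: C = 18, D = 3, total pairs = 21.
Step 3: tau = (C - D)/(n(n-1)/2) = (18 - 3)/21 = 0.714286.
Step 4: Exact two-sided p-value (enumerate n! = 5040 permutations of y under H0): p = 0.030159.
Step 5: alpha = 0.1. reject H0.

tau_b = 0.7143 (C=18, D=3), p = 0.030159, reject H0.


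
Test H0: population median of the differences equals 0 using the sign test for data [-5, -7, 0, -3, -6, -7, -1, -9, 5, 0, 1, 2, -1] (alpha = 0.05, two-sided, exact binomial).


Step 1: Discard zero differences. Original n = 13; n_eff = number of nonzero differences = 11.
Nonzero differences (with sign): -5, -7, -3, -6, -7, -1, -9, +5, +1, +2, -1
Step 2: Count signs: positive = 3, negative = 8.
Step 3: Under H0: P(positive) = 0.5, so the number of positives S ~ Bin(11, 0.5).
Step 4: Two-sided exact p-value = sum of Bin(11,0.5) probabilities at or below the observed probability = 0.226562.
Step 5: alpha = 0.05. fail to reject H0.

n_eff = 11, pos = 3, neg = 8, p = 0.226562, fail to reject H0.


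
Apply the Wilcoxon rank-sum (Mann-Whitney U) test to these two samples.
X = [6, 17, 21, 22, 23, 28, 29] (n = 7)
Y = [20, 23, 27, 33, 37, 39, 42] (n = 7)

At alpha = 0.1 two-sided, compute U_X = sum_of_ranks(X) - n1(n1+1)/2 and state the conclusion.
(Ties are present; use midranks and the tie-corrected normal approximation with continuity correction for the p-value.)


Step 1: Combine and sort all 14 observations; assign midranks.
sorted (value, group): (6,X), (17,X), (20,Y), (21,X), (22,X), (23,X), (23,Y), (27,Y), (28,X), (29,X), (33,Y), (37,Y), (39,Y), (42,Y)
ranks: 6->1, 17->2, 20->3, 21->4, 22->5, 23->6.5, 23->6.5, 27->8, 28->9, 29->10, 33->11, 37->12, 39->13, 42->14
Step 2: Rank sum for X: R1 = 1 + 2 + 4 + 5 + 6.5 + 9 + 10 = 37.5.
Step 3: U_X = R1 - n1(n1+1)/2 = 37.5 - 7*8/2 = 37.5 - 28 = 9.5.
       U_Y = n1*n2 - U_X = 49 - 9.5 = 39.5.
Step 4: Ties are present, so use the tie-corrected normal approximation (with continuity correction) for the p-value.
Step 5: p-value = 0.063627; compare to alpha = 0.1. reject H0.

U_X = 9.5, p = 0.063627, reject H0 at alpha = 0.1.


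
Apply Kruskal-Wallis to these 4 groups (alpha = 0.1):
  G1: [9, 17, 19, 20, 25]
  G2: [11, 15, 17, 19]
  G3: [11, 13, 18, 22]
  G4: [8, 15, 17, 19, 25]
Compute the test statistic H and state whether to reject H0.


Step 1: Combine all N = 18 observations and assign midranks.
sorted (value, group, rank): (8,G4,1), (9,G1,2), (11,G2,3.5), (11,G3,3.5), (13,G3,5), (15,G2,6.5), (15,G4,6.5), (17,G1,9), (17,G2,9), (17,G4,9), (18,G3,11), (19,G1,13), (19,G2,13), (19,G4,13), (20,G1,15), (22,G3,16), (25,G1,17.5), (25,G4,17.5)
Step 2: Sum ranks within each group.
R_1 = 56.5 (n_1 = 5)
R_2 = 32 (n_2 = 4)
R_3 = 35.5 (n_3 = 4)
R_4 = 47 (n_4 = 5)
Step 3: H = 12/(N(N+1)) * sum(R_i^2/n_i) - 3(N+1)
     = 12/(18*19) * (56.5^2/5 + 32^2/4 + 35.5^2/4 + 47^2/5) - 3*19
     = 0.035088 * 1651.31 - 57
     = 0.940789.
Step 4: Ties present; correction factor C = 1 - 66/(18^3 - 18) = 0.988648. Corrected H = 0.940789 / 0.988648 = 0.951592.
Step 5: Under H0, H ~ chi^2(3); p-value = 0.812963.
Step 6: alpha = 0.1. fail to reject H0.

H = 0.9516, df = 3, p = 0.812963, fail to reject H0.


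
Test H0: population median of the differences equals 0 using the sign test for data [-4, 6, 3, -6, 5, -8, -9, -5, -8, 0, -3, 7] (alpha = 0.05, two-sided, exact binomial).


Step 1: Discard zero differences. Original n = 12; n_eff = number of nonzero differences = 11.
Nonzero differences (with sign): -4, +6, +3, -6, +5, -8, -9, -5, -8, -3, +7
Step 2: Count signs: positive = 4, negative = 7.
Step 3: Under H0: P(positive) = 0.5, so the number of positives S ~ Bin(11, 0.5).
Step 4: Two-sided exact p-value = sum of Bin(11,0.5) probabilities at or below the observed probability = 0.548828.
Step 5: alpha = 0.05. fail to reject H0.

n_eff = 11, pos = 4, neg = 7, p = 0.548828, fail to reject H0.


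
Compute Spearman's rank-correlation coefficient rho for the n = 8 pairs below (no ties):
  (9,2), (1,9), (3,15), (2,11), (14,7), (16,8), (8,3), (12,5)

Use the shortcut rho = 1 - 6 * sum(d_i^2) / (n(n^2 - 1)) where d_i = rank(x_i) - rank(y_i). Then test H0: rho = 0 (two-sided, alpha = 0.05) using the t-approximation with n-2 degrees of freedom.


Step 1: Rank x and y separately (midranks; no ties here).
rank(x): 9->5, 1->1, 3->3, 2->2, 14->7, 16->8, 8->4, 12->6
rank(y): 2->1, 9->6, 15->8, 11->7, 7->4, 8->5, 3->2, 5->3
Step 2: d_i = R_x(i) - R_y(i); compute d_i^2.
  (5-1)^2=16, (1-6)^2=25, (3-8)^2=25, (2-7)^2=25, (7-4)^2=9, (8-5)^2=9, (4-2)^2=4, (6-3)^2=9
sum(d^2) = 122.
Step 3: rho = 1 - 6*122 / (8*(8^2 - 1)) = 1 - 732/504 = -0.452381.
Step 4: Under H0, t = rho * sqrt((n-2)/(1-rho^2)) = -1.2425 ~ t(6).
Step 5: Two-sided p-value from the t-distribution with 6 df = 0.260405.
Step 6: alpha = 0.05. fail to reject H0.

rho = -0.4524, p = 0.260405, fail to reject H0 at alpha = 0.05.


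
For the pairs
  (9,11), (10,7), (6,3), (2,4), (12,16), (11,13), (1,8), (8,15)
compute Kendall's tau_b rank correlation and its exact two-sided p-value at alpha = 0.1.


Step 1: Enumerate the 28 unordered pairs (i,j) with i<j and classify each by sign(x_j-x_i) * sign(y_j-y_i).
  (1,2):dx=+1,dy=-4->D; (1,3):dx=-3,dy=-8->C; (1,4):dx=-7,dy=-7->C; (1,5):dx=+3,dy=+5->C
  (1,6):dx=+2,dy=+2->C; (1,7):dx=-8,dy=-3->C; (1,8):dx=-1,dy=+4->D; (2,3):dx=-4,dy=-4->C
  (2,4):dx=-8,dy=-3->C; (2,5):dx=+2,dy=+9->C; (2,6):dx=+1,dy=+6->C; (2,7):dx=-9,dy=+1->D
  (2,8):dx=-2,dy=+8->D; (3,4):dx=-4,dy=+1->D; (3,5):dx=+6,dy=+13->C; (3,6):dx=+5,dy=+10->C
  (3,7):dx=-5,dy=+5->D; (3,8):dx=+2,dy=+12->C; (4,5):dx=+10,dy=+12->C; (4,6):dx=+9,dy=+9->C
  (4,7):dx=-1,dy=+4->D; (4,8):dx=+6,dy=+11->C; (5,6):dx=-1,dy=-3->C; (5,7):dx=-11,dy=-8->C
  (5,8):dx=-4,dy=-1->C; (6,7):dx=-10,dy=-5->C; (6,8):dx=-3,dy=+2->D; (7,8):dx=+7,dy=+7->C
Step 2: C = 20, D = 8, total pairs = 28.
Step 3: tau = (C - D)/(n(n-1)/2) = (20 - 8)/28 = 0.428571.
Step 4: Exact two-sided p-value (enumerate n! = 40320 permutations of y under H0): p = 0.178869.
Step 5: alpha = 0.1. fail to reject H0.

tau_b = 0.4286 (C=20, D=8), p = 0.178869, fail to reject H0.


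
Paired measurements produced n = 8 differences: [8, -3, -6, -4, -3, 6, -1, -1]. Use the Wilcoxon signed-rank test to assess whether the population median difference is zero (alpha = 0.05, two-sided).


Step 1: Drop any zero differences (none here) and take |d_i|.
|d| = [8, 3, 6, 4, 3, 6, 1, 1]
Step 2: Midrank |d_i| (ties get averaged ranks).
ranks: |8|->8, |3|->3.5, |6|->6.5, |4|->5, |3|->3.5, |6|->6.5, |1|->1.5, |1|->1.5
Step 3: Attach original signs; sum ranks with positive sign and with negative sign.
W+ = 8 + 6.5 = 14.5
W- = 3.5 + 6.5 + 5 + 3.5 + 1.5 + 1.5 = 21.5
(Check: W+ + W- = 36 should equal n(n+1)/2 = 36.)
Step 4: Test statistic W = min(W+, W-) = 14.5.
Step 5: Ties in |d|, so use the tie-corrected normal approximation.
        E[W] = n(n+1)/4 = 8*9/4 = 18.
        Tie groups: |d|=1 (t=2), |d|=3 (t=2), |d|=6 (t=2); sum(t^3 - t) = 18.
        Var[W] = n(n+1)(2n+1)/24 - sum(t^3-t)/48 = 1224/24 - 18/48 = 50.625.
        z = (W - E[W]) / sqrt(Var[W]) = (14.5 - 18) / 7.1151 = -0.4919.
        Two-sided p = 2*Phi(z) = 0.622783.
Step 6: alpha = 0.05. fail to reject H0.

W+ = 14.5, W- = 21.5, W = min = 14.5, p = 0.622783, fail to reject H0.


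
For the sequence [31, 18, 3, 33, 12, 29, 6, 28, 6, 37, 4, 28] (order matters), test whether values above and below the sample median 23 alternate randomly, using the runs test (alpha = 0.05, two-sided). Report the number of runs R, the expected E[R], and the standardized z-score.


Step 1: Compute median = 23; label A = above, B = below.
Labels in order: ABBABABABABA  (n_A = 6, n_B = 6)
Step 2: Count runs R = 11.
Step 3: Under H0 (random ordering), E[R] = 2*n_A*n_B/(n_A+n_B) + 1 = 2*6*6/12 + 1 = 7.0000.
        Var[R] = 2*n_A*n_B*(2*n_A*n_B - n_A - n_B) / ((n_A+n_B)^2 * (n_A+n_B-1)) = 4320/1584 = 2.7273.
        SD[R] = 1.6514.
Step 4: Continuity-corrected z = (R - 0.5 - E[R]) / SD[R] = (11 - 0.5 - 7.0000) / 1.6514 = 2.1194.
Step 5: Two-sided p-value via normal approximation = 2*(1 - Phi(|z|)) = 0.034060.
Step 6: alpha = 0.05. reject H0.

R = 11, z = 2.1194, p = 0.034060, reject H0.


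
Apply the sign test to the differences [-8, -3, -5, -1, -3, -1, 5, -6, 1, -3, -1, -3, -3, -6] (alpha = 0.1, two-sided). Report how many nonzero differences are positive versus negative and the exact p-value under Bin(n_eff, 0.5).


Step 1: Discard zero differences. Original n = 14; n_eff = number of nonzero differences = 14.
Nonzero differences (with sign): -8, -3, -5, -1, -3, -1, +5, -6, +1, -3, -1, -3, -3, -6
Step 2: Count signs: positive = 2, negative = 12.
Step 3: Under H0: P(positive) = 0.5, so the number of positives S ~ Bin(14, 0.5).
Step 4: Two-sided exact p-value = sum of Bin(14,0.5) probabilities at or below the observed probability = 0.012939.
Step 5: alpha = 0.1. reject H0.

n_eff = 14, pos = 2, neg = 12, p = 0.012939, reject H0.


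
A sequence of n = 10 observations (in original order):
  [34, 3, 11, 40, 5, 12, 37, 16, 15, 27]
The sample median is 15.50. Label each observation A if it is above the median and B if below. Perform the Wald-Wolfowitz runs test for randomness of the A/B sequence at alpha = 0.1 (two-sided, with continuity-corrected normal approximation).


Step 1: Compute median = 15.50; label A = above, B = below.
Labels in order: ABBABBAABA  (n_A = 5, n_B = 5)
Step 2: Count runs R = 7.
Step 3: Under H0 (random ordering), E[R] = 2*n_A*n_B/(n_A+n_B) + 1 = 2*5*5/10 + 1 = 6.0000.
        Var[R] = 2*n_A*n_B*(2*n_A*n_B - n_A - n_B) / ((n_A+n_B)^2 * (n_A+n_B-1)) = 2000/900 = 2.2222.
        SD[R] = 1.4907.
Step 4: Continuity-corrected z = (R - 0.5 - E[R]) / SD[R] = (7 - 0.5 - 6.0000) / 1.4907 = 0.3354.
Step 5: Two-sided p-value via normal approximation = 2*(1 - Phi(|z|)) = 0.737316.
Step 6: alpha = 0.1. fail to reject H0.

R = 7, z = 0.3354, p = 0.737316, fail to reject H0.


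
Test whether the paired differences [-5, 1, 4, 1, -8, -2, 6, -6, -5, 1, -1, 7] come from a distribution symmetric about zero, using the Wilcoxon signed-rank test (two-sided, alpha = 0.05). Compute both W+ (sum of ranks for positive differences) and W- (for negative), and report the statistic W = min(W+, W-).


Step 1: Drop any zero differences (none here) and take |d_i|.
|d| = [5, 1, 4, 1, 8, 2, 6, 6, 5, 1, 1, 7]
Step 2: Midrank |d_i| (ties get averaged ranks).
ranks: |5|->7.5, |1|->2.5, |4|->6, |1|->2.5, |8|->12, |2|->5, |6|->9.5, |6|->9.5, |5|->7.5, |1|->2.5, |1|->2.5, |7|->11
Step 3: Attach original signs; sum ranks with positive sign and with negative sign.
W+ = 2.5 + 6 + 2.5 + 9.5 + 2.5 + 11 = 34
W- = 7.5 + 12 + 5 + 9.5 + 7.5 + 2.5 = 44
(Check: W+ + W- = 78 should equal n(n+1)/2 = 78.)
Step 4: Test statistic W = min(W+, W-) = 34.
Step 5: Ties in |d|, so use the tie-corrected normal approximation.
        E[W] = n(n+1)/4 = 12*13/4 = 39.
        Tie groups: |d|=1 (t=4), |d|=5 (t=2), |d|=6 (t=2); sum(t^3 - t) = 72.
        Var[W] = n(n+1)(2n+1)/24 - sum(t^3-t)/48 = 3900/24 - 72/48 = 161.
        z = (W - E[W]) / sqrt(Var[W]) = (34 - 39) / 12.6886 = -0.3941.
        Two-sided p = 2*Phi(z) = 0.693540.
Step 6: alpha = 0.05. fail to reject H0.

W+ = 34, W- = 44, W = min = 34, p = 0.693540, fail to reject H0.


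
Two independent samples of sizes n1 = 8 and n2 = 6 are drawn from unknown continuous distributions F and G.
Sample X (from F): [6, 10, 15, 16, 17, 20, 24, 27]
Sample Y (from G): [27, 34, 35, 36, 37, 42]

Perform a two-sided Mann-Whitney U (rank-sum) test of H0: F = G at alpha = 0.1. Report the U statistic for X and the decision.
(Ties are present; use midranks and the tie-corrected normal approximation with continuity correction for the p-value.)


Step 1: Combine and sort all 14 observations; assign midranks.
sorted (value, group): (6,X), (10,X), (15,X), (16,X), (17,X), (20,X), (24,X), (27,X), (27,Y), (34,Y), (35,Y), (36,Y), (37,Y), (42,Y)
ranks: 6->1, 10->2, 15->3, 16->4, 17->5, 20->6, 24->7, 27->8.5, 27->8.5, 34->10, 35->11, 36->12, 37->13, 42->14
Step 2: Rank sum for X: R1 = 1 + 2 + 3 + 4 + 5 + 6 + 7 + 8.5 = 36.5.
Step 3: U_X = R1 - n1(n1+1)/2 = 36.5 - 8*9/2 = 36.5 - 36 = 0.5.
       U_Y = n1*n2 - U_X = 48 - 0.5 = 47.5.
Step 4: Ties are present, so use the tie-corrected normal approximation (with continuity correction) for the p-value.
Step 5: p-value = 0.002953; compare to alpha = 0.1. reject H0.

U_X = 0.5, p = 0.002953, reject H0 at alpha = 0.1.


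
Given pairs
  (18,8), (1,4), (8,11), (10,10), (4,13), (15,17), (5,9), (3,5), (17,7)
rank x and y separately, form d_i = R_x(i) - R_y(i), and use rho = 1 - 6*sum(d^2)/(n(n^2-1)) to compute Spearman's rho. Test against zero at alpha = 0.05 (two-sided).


Step 1: Rank x and y separately (midranks; no ties here).
rank(x): 18->9, 1->1, 8->5, 10->6, 4->3, 15->7, 5->4, 3->2, 17->8
rank(y): 8->4, 4->1, 11->7, 10->6, 13->8, 17->9, 9->5, 5->2, 7->3
Step 2: d_i = R_x(i) - R_y(i); compute d_i^2.
  (9-4)^2=25, (1-1)^2=0, (5-7)^2=4, (6-6)^2=0, (3-8)^2=25, (7-9)^2=4, (4-5)^2=1, (2-2)^2=0, (8-3)^2=25
sum(d^2) = 84.
Step 3: rho = 1 - 6*84 / (9*(9^2 - 1)) = 1 - 504/720 = 0.300000.
Step 4: Under H0, t = rho * sqrt((n-2)/(1-rho^2)) = 0.8321 ~ t(7).
Step 5: Two-sided p-value from the t-distribution with 7 df = 0.432845.
Step 6: alpha = 0.05. fail to reject H0.

rho = 0.3000, p = 0.432845, fail to reject H0 at alpha = 0.05.


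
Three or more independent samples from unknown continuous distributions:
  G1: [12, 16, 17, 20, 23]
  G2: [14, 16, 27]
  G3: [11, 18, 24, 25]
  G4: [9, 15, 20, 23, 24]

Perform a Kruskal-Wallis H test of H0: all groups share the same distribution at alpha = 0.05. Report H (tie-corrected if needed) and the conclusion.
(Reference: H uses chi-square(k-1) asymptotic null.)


Step 1: Combine all N = 17 observations and assign midranks.
sorted (value, group, rank): (9,G4,1), (11,G3,2), (12,G1,3), (14,G2,4), (15,G4,5), (16,G1,6.5), (16,G2,6.5), (17,G1,8), (18,G3,9), (20,G1,10.5), (20,G4,10.5), (23,G1,12.5), (23,G4,12.5), (24,G3,14.5), (24,G4,14.5), (25,G3,16), (27,G2,17)
Step 2: Sum ranks within each group.
R_1 = 40.5 (n_1 = 5)
R_2 = 27.5 (n_2 = 3)
R_3 = 41.5 (n_3 = 4)
R_4 = 43.5 (n_4 = 5)
Step 3: H = 12/(N(N+1)) * sum(R_i^2/n_i) - 3(N+1)
     = 12/(17*18) * (40.5^2/5 + 27.5^2/3 + 41.5^2/4 + 43.5^2/5) - 3*18
     = 0.039216 * 1389.15 - 54
     = 0.476307.
Step 4: Ties present; correction factor C = 1 - 24/(17^3 - 17) = 0.995098. Corrected H = 0.476307 / 0.995098 = 0.478654.
Step 5: Under H0, H ~ chi^2(3); p-value = 0.923555.
Step 6: alpha = 0.05. fail to reject H0.

H = 0.4787, df = 3, p = 0.923555, fail to reject H0.


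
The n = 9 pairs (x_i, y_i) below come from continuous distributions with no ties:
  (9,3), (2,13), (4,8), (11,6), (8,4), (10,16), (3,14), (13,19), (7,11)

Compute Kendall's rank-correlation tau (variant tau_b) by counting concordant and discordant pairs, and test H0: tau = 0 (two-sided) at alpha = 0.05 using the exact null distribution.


Step 1: Enumerate the 36 unordered pairs (i,j) with i<j and classify each by sign(x_j-x_i) * sign(y_j-y_i).
  (1,2):dx=-7,dy=+10->D; (1,3):dx=-5,dy=+5->D; (1,4):dx=+2,dy=+3->C; (1,5):dx=-1,dy=+1->D
  (1,6):dx=+1,dy=+13->C; (1,7):dx=-6,dy=+11->D; (1,8):dx=+4,dy=+16->C; (1,9):dx=-2,dy=+8->D
  (2,3):dx=+2,dy=-5->D; (2,4):dx=+9,dy=-7->D; (2,5):dx=+6,dy=-9->D; (2,6):dx=+8,dy=+3->C
  (2,7):dx=+1,dy=+1->C; (2,8):dx=+11,dy=+6->C; (2,9):dx=+5,dy=-2->D; (3,4):dx=+7,dy=-2->D
  (3,5):dx=+4,dy=-4->D; (3,6):dx=+6,dy=+8->C; (3,7):dx=-1,dy=+6->D; (3,8):dx=+9,dy=+11->C
  (3,9):dx=+3,dy=+3->C; (4,5):dx=-3,dy=-2->C; (4,6):dx=-1,dy=+10->D; (4,7):dx=-8,dy=+8->D
  (4,8):dx=+2,dy=+13->C; (4,9):dx=-4,dy=+5->D; (5,6):dx=+2,dy=+12->C; (5,7):dx=-5,dy=+10->D
  (5,8):dx=+5,dy=+15->C; (5,9):dx=-1,dy=+7->D; (6,7):dx=-7,dy=-2->C; (6,8):dx=+3,dy=+3->C
  (6,9):dx=-3,dy=-5->C; (7,8):dx=+10,dy=+5->C; (7,9):dx=+4,dy=-3->D; (8,9):dx=-6,dy=-8->C
Step 2: C = 18, D = 18, total pairs = 36.
Step 3: tau = (C - D)/(n(n-1)/2) = (18 - 18)/36 = 0.000000.
Step 4: Exact two-sided p-value (enumerate n! = 362880 permutations of y under H0): p = 1.000000.
Step 5: alpha = 0.05. fail to reject H0.

tau_b = 0.0000 (C=18, D=18), p = 1.000000, fail to reject H0.


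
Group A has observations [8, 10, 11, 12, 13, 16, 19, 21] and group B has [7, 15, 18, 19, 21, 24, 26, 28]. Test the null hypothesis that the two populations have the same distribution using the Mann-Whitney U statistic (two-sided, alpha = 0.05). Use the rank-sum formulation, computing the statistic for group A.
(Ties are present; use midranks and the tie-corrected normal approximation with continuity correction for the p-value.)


Step 1: Combine and sort all 16 observations; assign midranks.
sorted (value, group): (7,Y), (8,X), (10,X), (11,X), (12,X), (13,X), (15,Y), (16,X), (18,Y), (19,X), (19,Y), (21,X), (21,Y), (24,Y), (26,Y), (28,Y)
ranks: 7->1, 8->2, 10->3, 11->4, 12->5, 13->6, 15->7, 16->8, 18->9, 19->10.5, 19->10.5, 21->12.5, 21->12.5, 24->14, 26->15, 28->16
Step 2: Rank sum for X: R1 = 2 + 3 + 4 + 5 + 6 + 8 + 10.5 + 12.5 = 51.
Step 3: U_X = R1 - n1(n1+1)/2 = 51 - 8*9/2 = 51 - 36 = 15.
       U_Y = n1*n2 - U_X = 64 - 15 = 49.
Step 4: Ties are present, so use the tie-corrected normal approximation (with continuity correction) for the p-value.
Step 5: p-value = 0.082670; compare to alpha = 0.05. fail to reject H0.

U_X = 15, p = 0.082670, fail to reject H0 at alpha = 0.05.


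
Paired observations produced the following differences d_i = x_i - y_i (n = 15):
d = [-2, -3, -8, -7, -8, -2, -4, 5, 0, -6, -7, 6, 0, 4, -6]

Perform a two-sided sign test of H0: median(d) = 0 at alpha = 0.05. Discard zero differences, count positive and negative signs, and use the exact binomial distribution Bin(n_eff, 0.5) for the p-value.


Step 1: Discard zero differences. Original n = 15; n_eff = number of nonzero differences = 13.
Nonzero differences (with sign): -2, -3, -8, -7, -8, -2, -4, +5, -6, -7, +6, +4, -6
Step 2: Count signs: positive = 3, negative = 10.
Step 3: Under H0: P(positive) = 0.5, so the number of positives S ~ Bin(13, 0.5).
Step 4: Two-sided exact p-value = sum of Bin(13,0.5) probabilities at or below the observed probability = 0.092285.
Step 5: alpha = 0.05. fail to reject H0.

n_eff = 13, pos = 3, neg = 10, p = 0.092285, fail to reject H0.
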